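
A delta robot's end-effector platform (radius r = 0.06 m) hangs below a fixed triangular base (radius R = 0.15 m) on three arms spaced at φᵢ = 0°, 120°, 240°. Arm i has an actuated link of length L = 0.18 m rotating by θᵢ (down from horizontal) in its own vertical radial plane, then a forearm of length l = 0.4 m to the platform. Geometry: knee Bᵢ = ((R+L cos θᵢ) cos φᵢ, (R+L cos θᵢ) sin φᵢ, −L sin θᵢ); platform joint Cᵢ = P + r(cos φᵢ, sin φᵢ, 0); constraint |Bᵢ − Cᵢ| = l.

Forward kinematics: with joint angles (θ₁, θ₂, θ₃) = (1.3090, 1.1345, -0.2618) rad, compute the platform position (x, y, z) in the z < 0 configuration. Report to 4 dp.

(-0.1605, -0.2005, -0.3514)

arm 1 at φ=0.0°: ρ1 = 0.1366;  centre 1 = (0.1366, 0.0000, -0.1739)
arm 2 at φ=120.0°: ρ2 = 0.1661;  centre 2 = (-0.0830, 0.1438, -0.1631)
arm 3 at φ=240.0°: ρ3 = 0.2639;  centre 3 = (-0.1319, -0.2285, 0.0466)
eliminate P² terms by subtracting sphere 1 from 2 and 3
linear system: -0.4392x+0.2876y = 0.0053−0.0215z; -0.5370x+-0.4570y = 0.0229−0.4409z
Cramer: x(z) = -0.0254+0.3846z;  y(z) = -0.0203+0.5128z
sphere 1 gives Az²+Bz+C=0 with A=1.4109, B=0.2023, C=-0.1031;  B²−4AC=0.6229;  roots -0.3514, 0.2080;  negative root z = -0.3514
x = -0.1605, y = -0.2005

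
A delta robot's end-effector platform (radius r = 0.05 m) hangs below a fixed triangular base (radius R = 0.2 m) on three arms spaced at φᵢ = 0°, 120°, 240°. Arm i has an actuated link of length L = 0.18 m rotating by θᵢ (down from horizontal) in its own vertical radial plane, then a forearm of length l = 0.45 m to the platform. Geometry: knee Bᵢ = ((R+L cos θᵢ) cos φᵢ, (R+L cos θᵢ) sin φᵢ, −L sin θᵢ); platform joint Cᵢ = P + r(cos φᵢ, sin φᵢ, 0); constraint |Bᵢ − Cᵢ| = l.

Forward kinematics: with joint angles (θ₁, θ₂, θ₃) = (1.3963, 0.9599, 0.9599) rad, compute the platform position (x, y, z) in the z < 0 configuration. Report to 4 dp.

(-0.0872, 0.0000, -0.5384)

centre 1 = (0.1813·cos0.0°, 0.1813·sin0.0°, -0.1773) = (0.1813, 0.0000, -0.1773)
centre 2 = (0.2532·cos120.0°, 0.2532·sin120.0°, -0.1474) = (-0.1266, 0.2193, -0.1474)
arm 3 at φ=240.0°: e+L cos θ3 = 0.2532;  centre 3 = (-0.1266, -0.2193, -0.1474)
subtract pairs → two planes through P
plane₁₂: -0.6157x+0.4386y+0.0596z = 0.0216
Cramer: x(z) = -0.0351+0.0969z;  y(z) = 0.0000-0.0000z
quadratic in z: (1.0094)z²+(0.3126)z+(-0.1243)=0, √Δ=0.7743 → z ∈ {-0.5384, 0.2287}; z = -0.5384 (taking z<0)
x = -0.0872, y = 0.0000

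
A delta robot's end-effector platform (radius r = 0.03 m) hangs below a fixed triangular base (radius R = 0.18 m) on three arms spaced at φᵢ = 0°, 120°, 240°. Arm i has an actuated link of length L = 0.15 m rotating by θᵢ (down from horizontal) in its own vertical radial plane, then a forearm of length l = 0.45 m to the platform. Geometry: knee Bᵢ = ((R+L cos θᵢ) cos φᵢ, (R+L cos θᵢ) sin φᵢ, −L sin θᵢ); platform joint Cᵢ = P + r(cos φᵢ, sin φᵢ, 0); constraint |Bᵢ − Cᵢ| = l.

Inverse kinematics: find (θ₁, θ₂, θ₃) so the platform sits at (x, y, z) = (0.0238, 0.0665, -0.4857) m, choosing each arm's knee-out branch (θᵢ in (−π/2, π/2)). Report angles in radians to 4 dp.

θ₁ = 0.7853, θ₂ = 0.6981, θ₃ = 1.1346

arm 1 (φ=0.0°): x'=0.0238, y'=0.0665
  e−x'=0.1262;  (l²−L²−(e−x')²−y'²−z²)/2L = -0.2542
  √(A²+B²)=0.5018;  θ1 = -1.3166+2.1019 ≈ 0.7853
rotate P by −φ2: (0.0457, -0.0539, -0.4857)
  A cos θ + B sin θ = C:  0.1043·cos θ + -0.4857·sin θ = -0.2323
  γ=atan2(-0.4857,0.1043)=-1.3592;  ψ=arccos(-0.4676)=2.0574;  θ2=γ+ψ≈0.6981
arm 3 (φ=240.0°): x'=-0.0695, y'=-0.0126
  e−x'=0.2195;  (l²−L²−(e−x')²−y'²−z²)/2L = -0.3475
  γ=atan2(-0.4857,0.2195)=-1.1464;  ψ=arccos(-0.6519)=2.2809;  θ3=γ+ψ≈1.1346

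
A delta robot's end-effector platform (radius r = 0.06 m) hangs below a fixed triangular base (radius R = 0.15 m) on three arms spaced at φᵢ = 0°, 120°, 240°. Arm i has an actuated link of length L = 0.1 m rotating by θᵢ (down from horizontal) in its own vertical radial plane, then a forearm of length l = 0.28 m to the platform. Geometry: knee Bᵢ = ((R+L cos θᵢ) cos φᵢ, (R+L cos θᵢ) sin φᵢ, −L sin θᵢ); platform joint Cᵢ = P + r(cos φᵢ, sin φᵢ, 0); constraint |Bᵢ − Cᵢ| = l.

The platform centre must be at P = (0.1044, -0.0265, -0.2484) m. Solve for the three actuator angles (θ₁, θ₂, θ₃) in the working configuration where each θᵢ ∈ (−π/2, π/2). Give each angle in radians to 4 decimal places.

φ1=0.0° → target in arm frame (0.1044, -0.0265)
  A=-0.0144, B=-0.2484, C=(l²−L²−A²−y'²−z²)/(2L)=0.0289
  γ=atan2(-0.2484,-0.0144)=-1.6287;  ψ=arccos(0.1163)=1.4542;  θ1=γ+ψ≈-0.1745
arm 2 (φ=120.0°): x'=-0.0751, y'=-0.0772
  A=0.1651, B=-0.2484, C=(l²−L²−A²−y'²−z²)/(2L)=-0.1327
  √(A²+B²)=0.2983;  θ2 = -0.9840+2.0317 ≈ 1.0476
rotate P by −φ3: (-0.0293, 0.1037, -0.2484)
  A=0.1193, B=-0.2484, C=(l²−L²−A²−y'²−z²)/(2L)=-0.0913
  θ3 = atan2(B,A) + arccos(C/0.2755) = 0.7855

θ₁ = -0.1745, θ₂ = 1.0476, θ₃ = 0.7855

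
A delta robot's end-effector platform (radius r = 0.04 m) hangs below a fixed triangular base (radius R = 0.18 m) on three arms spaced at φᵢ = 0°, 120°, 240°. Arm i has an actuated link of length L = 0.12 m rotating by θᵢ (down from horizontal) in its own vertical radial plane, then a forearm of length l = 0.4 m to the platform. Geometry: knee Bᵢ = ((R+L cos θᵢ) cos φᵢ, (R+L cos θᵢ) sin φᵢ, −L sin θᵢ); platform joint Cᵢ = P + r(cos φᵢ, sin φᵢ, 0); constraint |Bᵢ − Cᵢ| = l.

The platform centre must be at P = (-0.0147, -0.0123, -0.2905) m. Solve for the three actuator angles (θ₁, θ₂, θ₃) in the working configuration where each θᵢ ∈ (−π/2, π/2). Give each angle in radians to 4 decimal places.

θ₁ = 0.0000, θ₂ = -0.0870, θ₃ = -0.2611

rotate P by −φ1: (-0.0147, -0.0123, -0.2905)
  e−x'=0.1547;  (l²−L²−(e−x')²−y'²−z²)/2L = 0.1547
  √(A²+B²)=0.3291;  θ1 = -1.0815+1.0815 ≈ 0.0000
φ2=120.0° → target in arm frame (-0.0033, 0.0189)
  A=0.1433, B=-0.2905, C=(l²−L²−A²−y'²−z²)/(2L)=0.1680
  √(A²+B²)=0.3239;  θ2 = -1.1125+1.0256 ≈ -0.0870
rotate P by −φ3: (0.0180, -0.0066, -0.2905)
  A cos θ + B sin θ = C:  0.1220·cos θ + -0.2905·sin θ = 0.1928
  √(A²+B²)=0.3151;  θ3 = -1.1732+0.9121 ≈ -0.2611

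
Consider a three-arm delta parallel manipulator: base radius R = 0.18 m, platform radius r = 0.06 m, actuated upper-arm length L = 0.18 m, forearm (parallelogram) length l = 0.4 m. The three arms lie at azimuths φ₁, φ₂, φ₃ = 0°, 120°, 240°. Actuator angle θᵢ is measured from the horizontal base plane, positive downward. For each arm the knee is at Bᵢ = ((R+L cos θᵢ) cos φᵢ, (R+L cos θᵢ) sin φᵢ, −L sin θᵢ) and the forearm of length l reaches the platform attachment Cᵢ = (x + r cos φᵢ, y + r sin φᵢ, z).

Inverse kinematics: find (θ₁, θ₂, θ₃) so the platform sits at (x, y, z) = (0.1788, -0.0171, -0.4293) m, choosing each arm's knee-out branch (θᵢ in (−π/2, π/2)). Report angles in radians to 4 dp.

θ₁ = 0.2618, θ₂ = 1.3088, θ₃ = 1.2217

φ1=0.0° → target in arm frame (0.1788, -0.0171)
  A cos θ + B sin θ = C:  -0.0588·cos θ + -0.4293·sin θ = -0.1679
  γ=atan2(-0.4293,-0.0588)=-1.7069;  ψ=arccos(-0.3875)=1.9687;  θ1=γ+ψ≈0.2618
rotate P by −φ2: (-0.1042, -0.1463, -0.4293)
  A=0.2242, B=-0.4293, C=(l²−L²−A²−y'²−z²)/(2L)=-0.3566
  θ2 = atan2(B,A) + arccos(C/0.4843) = 1.3088
φ3=240.0° → target in arm frame (-0.0746, 0.1634)
  A=0.1946, B=-0.4293, C=(l²−L²−A²−y'²−z²)/(2L)=-0.3368
  γ=atan2(-0.4293,0.1946)=-1.1452;  ψ=arccos(-0.7146)=2.3669;  θ3=γ+ψ≈1.2217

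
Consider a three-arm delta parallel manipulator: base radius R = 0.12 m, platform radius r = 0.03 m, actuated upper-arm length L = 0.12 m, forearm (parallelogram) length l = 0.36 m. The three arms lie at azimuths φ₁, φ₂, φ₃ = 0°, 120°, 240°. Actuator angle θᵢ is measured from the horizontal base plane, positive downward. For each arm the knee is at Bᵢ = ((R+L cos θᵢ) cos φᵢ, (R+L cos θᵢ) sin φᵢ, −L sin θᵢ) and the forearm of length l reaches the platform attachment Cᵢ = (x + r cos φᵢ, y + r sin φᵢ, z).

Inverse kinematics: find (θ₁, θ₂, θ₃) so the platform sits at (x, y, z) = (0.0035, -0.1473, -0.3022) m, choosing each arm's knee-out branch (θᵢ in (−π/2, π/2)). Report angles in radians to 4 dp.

rotate P by −φ1: (0.0035, -0.1473, -0.3022)
  A=0.0865, B=-0.3022, C=(l²−L²−A²−y'²−z²)/(2L)=-0.0221
  √(A²+B²)=0.3143;  θ1 = -1.2920+1.6412 ≈ 0.3492
φ2=120.0° → target in arm frame (-0.1293, 0.0706)
  e−x'=0.2193;  (l²−L²−(e−x')²−y'²−z²)/2L = -0.1217
  θ2 = atan2(B,A) + arccos(C/0.3734) = 0.9598
φ3=240.0° → target in arm frame (0.1258, 0.0767)
  e−x'=-0.0358;  (l²−L²−(e−x')²−y'²−z²)/2L = 0.0696
  √(A²+B²)=0.3043;  θ3 = -1.6888+1.3399 ≈ -0.3488

θ₁ = 0.3492, θ₂ = 0.9598, θ₃ = -0.3488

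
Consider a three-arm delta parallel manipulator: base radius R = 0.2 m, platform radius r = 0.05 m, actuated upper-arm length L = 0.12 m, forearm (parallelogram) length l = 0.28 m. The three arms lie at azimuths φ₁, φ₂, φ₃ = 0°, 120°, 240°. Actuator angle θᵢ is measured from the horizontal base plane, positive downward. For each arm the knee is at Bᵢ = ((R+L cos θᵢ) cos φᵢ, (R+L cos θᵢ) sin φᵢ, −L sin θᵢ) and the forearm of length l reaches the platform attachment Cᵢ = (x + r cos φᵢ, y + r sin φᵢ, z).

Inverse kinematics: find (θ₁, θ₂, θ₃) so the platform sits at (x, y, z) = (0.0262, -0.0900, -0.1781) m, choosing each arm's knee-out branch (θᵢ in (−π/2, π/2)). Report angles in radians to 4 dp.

φ1=0.0° → target in arm frame (0.0262, -0.0900)
  A cos θ + B sin θ = C:  0.1238·cos θ + -0.1781·sin θ = 0.0369
  γ=atan2(-0.1781,0.1238)=-0.9634;  ψ=arccos(0.1701)=1.3999;  θ1=γ+ψ≈0.4365
arm 2 (φ=120.0°): x'=-0.0910, y'=0.0223
  A cos θ + B sin θ = C:  0.2410·cos θ + -0.1781·sin θ = -0.1097
  θ2 = atan2(B,A) + arccos(C/0.2997) = 1.3091
φ3=240.0° → target in arm frame (0.0648, 0.0677)
  A=0.0852, B=-0.1781, C=(l²−L²−A²−y'²−z²)/(2L)=0.0852
  √(A²+B²)=0.1974;  θ3 = -1.1248+1.1246 ≈ -0.0002

θ₁ = 0.4365, θ₂ = 1.3091, θ₃ = -0.0002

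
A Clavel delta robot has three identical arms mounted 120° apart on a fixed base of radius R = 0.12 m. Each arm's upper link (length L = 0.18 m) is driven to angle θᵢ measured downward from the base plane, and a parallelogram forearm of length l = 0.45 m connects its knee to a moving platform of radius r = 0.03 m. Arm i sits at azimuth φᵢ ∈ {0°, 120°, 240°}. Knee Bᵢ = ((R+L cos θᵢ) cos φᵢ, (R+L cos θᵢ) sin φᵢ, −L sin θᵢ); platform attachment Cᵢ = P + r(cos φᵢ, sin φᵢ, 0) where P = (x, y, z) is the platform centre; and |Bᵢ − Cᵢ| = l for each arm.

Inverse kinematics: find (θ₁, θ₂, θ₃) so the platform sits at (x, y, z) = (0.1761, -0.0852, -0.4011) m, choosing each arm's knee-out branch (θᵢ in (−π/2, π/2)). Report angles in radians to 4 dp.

φ1=0.0° → target in arm frame (0.1761, -0.0852)
  A=-0.0861, B=-0.4011, C=(l²−L²−A²−y'²−z²)/(2L)=-0.0151
  θ1 = atan2(B,A) + arccos(C/0.4102) = -0.1745
arm 2 (φ=120.0°): x'=-0.1618, y'=-0.1099
  A=0.2518, B=-0.4011, C=(l²−L²−A²−y'²−z²)/(2L)=-0.1841
  γ=atan2(-0.4011,0.2518)=-1.0101;  ψ=arccos(-0.3888)=1.9701;  θ2=γ+ψ≈0.9599
φ3=240.0° → target in arm frame (-0.0143, 0.1951)
  A cos θ + B sin θ = C:  0.1043·cos θ + -0.4011·sin θ = -0.1103
  γ=atan2(-0.4011,0.1043)=-1.3165;  ψ=arccos(-0.2662)=1.8403;  θ3=γ+ψ≈0.5238

θ₁ = -0.1745, θ₂ = 0.9599, θ₃ = 0.5238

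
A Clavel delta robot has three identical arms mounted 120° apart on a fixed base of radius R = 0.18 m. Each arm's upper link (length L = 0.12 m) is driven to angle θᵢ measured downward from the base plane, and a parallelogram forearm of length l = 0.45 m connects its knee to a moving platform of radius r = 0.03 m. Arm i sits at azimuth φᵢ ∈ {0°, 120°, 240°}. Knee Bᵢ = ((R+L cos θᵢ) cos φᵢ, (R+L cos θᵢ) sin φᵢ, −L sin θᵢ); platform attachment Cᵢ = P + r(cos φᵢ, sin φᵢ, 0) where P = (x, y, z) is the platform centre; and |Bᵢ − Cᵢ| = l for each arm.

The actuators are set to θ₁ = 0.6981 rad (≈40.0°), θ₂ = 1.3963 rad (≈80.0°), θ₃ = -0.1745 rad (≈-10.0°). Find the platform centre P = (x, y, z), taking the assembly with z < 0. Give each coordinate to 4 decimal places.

(-0.0009, -0.1870, -0.4066)

arm 1 at φ=0.0°: (R−r)+L cos θ1 = 0.2419;  O1 = (0.2419, 0.0000, -0.0771)
O2 = (0.1708·cos120.0°, 0.1708·sin120.0°, -0.1182) = (-0.0854, 0.1479, -0.1182)
arm 3 at φ=240.0°: (R−r)+L cos θ3 = 0.2682;  O3 = (-0.1341, -0.2322, 0.0208)
subtract pairs → two planes through P
[-0.6547 0.2959 -0.0821]·P = -0.0213;  [-0.7520 -0.4645 0.1959]·P = 0.0079
det = 0.5266;  x = 0.0144+0.0377z,  y = -0.0402+0.3608z
into |P−O₁|² = l²: 1.1316z² + 0.1081z + -0.1432 = 0;  Δ = 0.6597;  z = -0.4066 or 0.3111 → z<0 root = -0.4066
x = -0.0009, y = -0.1870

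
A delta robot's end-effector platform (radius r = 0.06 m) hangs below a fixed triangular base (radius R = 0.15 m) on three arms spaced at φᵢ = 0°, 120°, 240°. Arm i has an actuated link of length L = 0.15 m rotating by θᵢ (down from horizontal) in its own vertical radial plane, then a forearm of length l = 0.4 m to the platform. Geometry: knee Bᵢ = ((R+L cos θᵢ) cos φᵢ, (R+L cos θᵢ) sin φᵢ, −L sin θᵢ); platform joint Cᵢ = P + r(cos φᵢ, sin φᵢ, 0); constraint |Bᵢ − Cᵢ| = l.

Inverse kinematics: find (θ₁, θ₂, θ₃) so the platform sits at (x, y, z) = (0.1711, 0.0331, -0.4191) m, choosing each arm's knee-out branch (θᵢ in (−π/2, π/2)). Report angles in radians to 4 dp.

θ₁ = 0.1747, θ₂ = 1.0472, θ₃ = 1.2215

arm 1 (φ=0.0°): x'=0.1711, y'=0.0331
  e−x'=-0.0811;  (l²−L²−(e−x')²−y'²−z²)/2L = -0.1527
  √(A²+B²)=0.4269;  θ1 = -1.7619+1.9367 ≈ 0.1747
arm 2 (φ=120.0°): x'=-0.0569, y'=-0.1647
  A cos θ + B sin θ = C:  0.1469·cos θ + -0.4191·sin θ = -0.2895
  γ=atan2(-0.4191,0.1469)=-1.2337;  ψ=arccos(-0.6519)=2.2809;  θ2=γ+ψ≈1.0472
rotate P by −φ3: (-0.1142, 0.1316, -0.4191)
  A cos θ + B sin θ = C:  0.2042·cos θ + -0.4191·sin θ = -0.3239
  √(A²+B²)=0.4662;  θ3 = -1.1174+2.3389 ≈ 1.2215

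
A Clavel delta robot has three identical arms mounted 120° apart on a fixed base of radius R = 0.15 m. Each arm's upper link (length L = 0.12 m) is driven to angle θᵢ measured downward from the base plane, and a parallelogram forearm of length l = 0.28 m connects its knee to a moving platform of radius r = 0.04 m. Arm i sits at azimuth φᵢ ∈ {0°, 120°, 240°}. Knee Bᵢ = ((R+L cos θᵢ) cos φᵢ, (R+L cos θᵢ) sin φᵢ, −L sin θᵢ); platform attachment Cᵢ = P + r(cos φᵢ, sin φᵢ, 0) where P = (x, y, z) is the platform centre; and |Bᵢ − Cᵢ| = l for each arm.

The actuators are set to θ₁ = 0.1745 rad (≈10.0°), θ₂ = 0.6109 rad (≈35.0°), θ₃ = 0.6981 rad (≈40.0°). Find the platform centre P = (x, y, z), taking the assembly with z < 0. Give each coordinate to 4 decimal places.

arm 1 at φ=0.0°: e+L cos θ1 = 0.2282;  O1 = (0.2282, 0.0000, -0.0208)
O2 = (0.2083·cos120.0°, 0.2083·sin120.0°, -0.0688) = (-0.1041, 0.1804, -0.0688)
O3 = (0.2019·cos240.0°, 0.2019·sin240.0°, -0.0771) = (-0.1010, -0.1749, -0.0771)
eliminate P² terms by subtracting sphere 1 from 2 and 3
linear system: -0.6647x+0.3608y = -0.0044−-0.0960z; -0.6583x+-0.3497y = -0.0058−-0.1126z
det = 0.4700;  x = 0.0077+-0.1579z,  y = 0.0020+-0.0248z
quadratic in z: (1.0255)z²+(0.1112)z+(-0.0293)=0, √Δ=0.3643 → z ∈ {-0.2318, 0.1234}; z = -0.2318 (taking z<0)
x = 0.0443, y = 0.0078

(0.0443, 0.0078, -0.2318)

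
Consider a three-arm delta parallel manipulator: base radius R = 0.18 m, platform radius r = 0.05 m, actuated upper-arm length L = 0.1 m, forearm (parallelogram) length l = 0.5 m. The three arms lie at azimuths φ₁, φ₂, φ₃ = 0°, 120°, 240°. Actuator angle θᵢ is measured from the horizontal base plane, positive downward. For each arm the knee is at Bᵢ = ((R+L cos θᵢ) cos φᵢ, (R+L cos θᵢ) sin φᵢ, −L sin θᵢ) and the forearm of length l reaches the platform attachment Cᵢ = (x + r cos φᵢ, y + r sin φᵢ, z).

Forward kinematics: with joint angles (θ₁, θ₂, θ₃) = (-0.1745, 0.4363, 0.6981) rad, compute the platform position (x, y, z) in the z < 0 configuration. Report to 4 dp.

(0.1045, 0.0346, -0.4658)

φ1=0.0°: virtual centre (0.2285, 0.0000, 0.0174), radius l
arm 2 at φ=120.0°: e+L cos θ2 = 0.2206;  centre 2 = (-0.1103, 0.1911, -0.0423)
arm 3 at φ=240.0°: e+L cos θ3 = 0.2066;  centre 3 = (-0.1033, -0.1789, -0.0643)
|centre ₂|²−|centre ₁|² = -0.0020;  |centre ₃|²−|centre ₁|² = -0.0057
plane₁₂: -0.6776x+0.3821y+-0.1192z = -0.0020
Cramer: x(z) = 0.0059-0.2118z;  y(z) = 0.0050-0.0635z
sphere 1 gives Az²+Bz+C=0 with A=1.0489, B=0.0589, C=-0.2001;  B²−4AC=0.8431;  roots -0.4658, 0.4096;  negative root z = -0.4658
x = 0.1045, y = 0.0346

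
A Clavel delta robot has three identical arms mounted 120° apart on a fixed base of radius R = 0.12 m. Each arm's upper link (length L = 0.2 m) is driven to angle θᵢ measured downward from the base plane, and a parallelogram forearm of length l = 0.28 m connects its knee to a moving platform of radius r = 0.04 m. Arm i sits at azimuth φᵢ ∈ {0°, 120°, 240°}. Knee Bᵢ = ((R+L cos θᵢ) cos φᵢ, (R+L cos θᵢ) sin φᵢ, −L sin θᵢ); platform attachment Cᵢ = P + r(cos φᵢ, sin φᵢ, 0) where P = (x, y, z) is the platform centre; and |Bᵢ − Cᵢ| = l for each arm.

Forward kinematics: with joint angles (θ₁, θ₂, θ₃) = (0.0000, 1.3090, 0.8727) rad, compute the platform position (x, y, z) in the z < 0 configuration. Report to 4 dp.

φ1=0.0°: virtual centre (0.2800, 0.0000, 0.0000), radius l
O2 = (0.1318·cos120.0°, 0.1318·sin120.0°, -0.1932) = (-0.0659, 0.1141, -0.1932)
arm 3 at φ=240.0°: (R−r)+L cos θ3 = 0.2086;  O3 = (-0.1043, -0.1806, -0.1532)
eliminate P² terms by subtracting sphere 1 from 2 and 3
plane₁₂: -0.6918x+0.2282y+-0.3864z = -0.0237
det = 0.4253;  x = 0.0263+-0.4926z,  y = -0.0243+0.1998z
quadratic in z: (1.2826)z²+(0.2403)z+(-0.0134)=0, √Δ=0.3559 → z ∈ {-0.2324, 0.0451}; z = -0.2324 (taking z<0)
x = 0.1408, y = -0.0707

(0.1408, -0.0707, -0.2324)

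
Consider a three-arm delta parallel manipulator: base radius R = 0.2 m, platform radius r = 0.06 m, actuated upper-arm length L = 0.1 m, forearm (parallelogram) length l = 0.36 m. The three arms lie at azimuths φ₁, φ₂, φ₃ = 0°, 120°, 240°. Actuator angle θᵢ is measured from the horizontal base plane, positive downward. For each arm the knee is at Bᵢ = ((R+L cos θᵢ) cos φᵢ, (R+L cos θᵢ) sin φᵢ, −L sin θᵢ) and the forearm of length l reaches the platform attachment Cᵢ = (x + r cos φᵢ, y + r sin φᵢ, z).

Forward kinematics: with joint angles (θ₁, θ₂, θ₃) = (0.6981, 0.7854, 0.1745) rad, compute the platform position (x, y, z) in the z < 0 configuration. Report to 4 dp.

(-0.0216, -0.0543, -0.3286)

φ1=0.0°: virtual centre (0.2166, 0.0000, -0.0643), radius l
φ2=120.0°: virtual centre (-0.1054, 0.1825, -0.0707), radius l
arm 3 at φ=240.0°: e+L cos θ3 = 0.2385;  centre 3 = (-0.1192, -0.2065, -0.0174)
subtract pairs → two planes through P
linear system: -0.6439x+0.3650y = -0.0017−-0.0129z; -0.6717x+-0.4131y = 0.0061−0.0938z
Cramer: x(z) = -0.0030+0.0566z;  y(z) = -0.0099+0.1351z
into |P−centre ₁|² = l²: 1.0215z² + 0.1010z + -0.0771 = 0;  Δ = 0.3253;  z = -0.3286 or 0.2297 → z<0 root = -0.3286
x = -0.0216, y = -0.0543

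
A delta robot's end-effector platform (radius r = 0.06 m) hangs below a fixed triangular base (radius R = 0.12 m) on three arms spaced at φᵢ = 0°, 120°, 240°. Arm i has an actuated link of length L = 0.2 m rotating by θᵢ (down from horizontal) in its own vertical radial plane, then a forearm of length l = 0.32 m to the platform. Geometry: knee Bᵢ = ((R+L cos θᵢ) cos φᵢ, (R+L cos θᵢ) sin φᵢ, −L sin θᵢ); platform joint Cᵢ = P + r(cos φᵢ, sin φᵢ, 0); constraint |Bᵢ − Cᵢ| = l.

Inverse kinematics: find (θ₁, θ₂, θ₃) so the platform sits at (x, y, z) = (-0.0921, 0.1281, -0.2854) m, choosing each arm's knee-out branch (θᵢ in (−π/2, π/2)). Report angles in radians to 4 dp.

θ₁ = 0.9598, θ₂ = -0.0872, θ₃ = 0.8726

arm 1 (φ=0.0°): x'=-0.0921, y'=0.1281
  A=0.1521, B=-0.2854, C=(l²−L²−A²−y'²−z²)/(2L)=-0.1465
  θ1 = atan2(B,A) + arccos(C/0.3234) = 0.9598
arm 2 (φ=120.0°): x'=0.1570, y'=0.0157
  A=-0.0970, B=-0.2854, C=(l²−L²−A²−y'²−z²)/(2L)=-0.0718
  √(A²+B²)=0.3014;  θ2 = -1.8984+1.8112 ≈ -0.0872
arm 3 (φ=240.0°): x'=-0.0649, y'=-0.1438
  A cos θ + B sin θ = C:  0.1249·cos θ + -0.2854·sin θ = -0.1383
  θ3 = atan2(B,A) + arccos(C/0.3115) = 0.8726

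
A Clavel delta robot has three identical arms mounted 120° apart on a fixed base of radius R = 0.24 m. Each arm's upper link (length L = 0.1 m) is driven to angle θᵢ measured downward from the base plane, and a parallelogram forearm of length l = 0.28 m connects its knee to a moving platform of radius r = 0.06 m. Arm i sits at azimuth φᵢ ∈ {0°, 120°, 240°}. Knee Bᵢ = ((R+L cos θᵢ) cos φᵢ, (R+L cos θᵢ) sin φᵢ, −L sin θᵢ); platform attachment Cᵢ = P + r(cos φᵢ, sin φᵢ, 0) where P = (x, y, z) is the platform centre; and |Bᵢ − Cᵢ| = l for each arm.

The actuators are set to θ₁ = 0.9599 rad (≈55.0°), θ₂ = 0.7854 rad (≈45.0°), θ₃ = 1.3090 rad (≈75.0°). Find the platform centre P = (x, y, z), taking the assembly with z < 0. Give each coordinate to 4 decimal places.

(0.0078, 0.0364, -0.2381)

φ1=0.0°: virtual centre (0.2374, 0.0000, -0.0819), radius l
S2 = (0.2507·cos120.0°, 0.2507·sin120.0°, -0.0707) = (-0.1254, 0.2171, -0.0707)
arm 3 at φ=240.0°: ρ3 = 0.2059;  S3 = (-0.1029, -0.1783, -0.0966)
subtract pairs → two planes through P
[-0.7254 0.4342 0.0224]·P = 0.0048;  [-0.6806 -0.3566 -0.0294]·P = -0.0113
Cramer: x(z) = 0.0058-0.0086z;  y(z) = 0.0207-0.0659z
quadratic in z: (1.0044)z²+(0.1651)z+(-0.0176)=0, √Δ=0.3132 → z ∈ {-0.2381, 0.0737}; z = -0.2381 (taking z<0)
x = 0.0078, y = 0.0364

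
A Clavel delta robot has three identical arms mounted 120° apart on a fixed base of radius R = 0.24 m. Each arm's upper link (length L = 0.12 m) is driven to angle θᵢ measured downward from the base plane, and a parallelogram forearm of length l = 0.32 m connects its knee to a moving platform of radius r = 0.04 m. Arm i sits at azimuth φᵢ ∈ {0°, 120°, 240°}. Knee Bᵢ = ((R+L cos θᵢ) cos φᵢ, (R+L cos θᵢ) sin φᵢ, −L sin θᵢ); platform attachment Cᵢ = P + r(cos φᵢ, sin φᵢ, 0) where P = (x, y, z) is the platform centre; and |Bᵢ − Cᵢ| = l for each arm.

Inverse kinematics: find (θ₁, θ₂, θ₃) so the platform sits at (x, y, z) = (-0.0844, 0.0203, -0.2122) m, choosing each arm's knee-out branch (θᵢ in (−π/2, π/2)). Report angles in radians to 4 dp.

φ1=0.0° → target in arm frame (-0.0844, 0.0203)
  A cos θ + B sin θ = C:  0.2844·cos θ + -0.2122·sin θ = -0.1597
  θ1 = atan2(B,A) + arccos(C/0.3548) = 1.3966
φ2=120.0° → target in arm frame (0.0598, 0.0629)
  A=0.1402, B=-0.2122, C=(l²−L²−A²−y'²−z²)/(2L)=0.0806
  θ2 = atan2(B,A) + arccos(C/0.2543) = 0.2614
φ3=240.0° → target in arm frame (0.0246, -0.0832)
  A cos θ + B sin θ = C:  0.1754·cos θ + -0.2122·sin θ = 0.0220
  γ=atan2(-0.2122,0.1754)=-0.8801;  ψ=arccos(0.0800)=1.4907;  θ3=γ+ψ≈0.6106

θ₁ = 1.3966, θ₂ = 0.2614, θ₃ = 0.6106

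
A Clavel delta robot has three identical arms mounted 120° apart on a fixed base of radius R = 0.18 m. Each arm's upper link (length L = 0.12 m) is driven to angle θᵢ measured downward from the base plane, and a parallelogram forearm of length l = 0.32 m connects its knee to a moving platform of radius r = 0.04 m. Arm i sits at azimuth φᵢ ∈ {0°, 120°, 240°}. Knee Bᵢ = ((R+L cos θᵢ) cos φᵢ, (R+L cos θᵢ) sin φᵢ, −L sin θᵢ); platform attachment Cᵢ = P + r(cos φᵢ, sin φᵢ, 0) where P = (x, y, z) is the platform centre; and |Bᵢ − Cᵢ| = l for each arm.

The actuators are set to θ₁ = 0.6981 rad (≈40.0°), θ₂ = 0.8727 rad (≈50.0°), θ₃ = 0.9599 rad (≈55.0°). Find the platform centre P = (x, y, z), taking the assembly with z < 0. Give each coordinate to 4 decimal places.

(0.0250, 0.0090, -0.3211)

arm 1 at φ=0.0°: (R−r)+L cos θ1 = 0.2319;  centre 1 = (0.2319, 0.0000, -0.0771)
φ2=120.0°: virtual centre (-0.1086, 0.1880, -0.0919), radius l
arm 3 at φ=240.0°: (R−r)+L cos θ3 = 0.2088;  centre 3 = (-0.1044, -0.1809, -0.0983)
subtract pairs → two planes through P
[-0.6810 0.3761 -0.0296]·P = -0.0041;  [-0.6727 -0.3617 -0.0423]·P = -0.0065
det = 0.4993;  x = 0.0079+-0.0533z,  y = 0.0032+-0.0179z
sphere 1 gives Az²+Bz+C=0 with A=1.0032, B=0.1780, C=-0.0462;  B²−4AC=0.2172;  roots -0.3211, 0.1436;  negative root z = -0.3211
x = 0.0250, y = 0.0090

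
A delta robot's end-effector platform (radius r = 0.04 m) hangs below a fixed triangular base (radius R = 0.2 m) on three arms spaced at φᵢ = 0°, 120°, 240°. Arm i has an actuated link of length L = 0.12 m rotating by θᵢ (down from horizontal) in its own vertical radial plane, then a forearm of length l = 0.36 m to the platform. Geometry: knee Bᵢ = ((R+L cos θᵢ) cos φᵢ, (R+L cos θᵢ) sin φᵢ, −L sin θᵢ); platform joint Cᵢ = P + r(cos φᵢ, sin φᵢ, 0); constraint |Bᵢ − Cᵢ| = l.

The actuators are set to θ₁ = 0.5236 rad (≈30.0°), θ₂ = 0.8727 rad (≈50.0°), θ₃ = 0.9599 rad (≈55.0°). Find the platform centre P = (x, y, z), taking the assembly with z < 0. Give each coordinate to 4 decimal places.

(0.0450, 0.0092, -0.3456)

arm 1 at φ=0.0°: e+L cos θ1 = 0.2639;  O1 = (0.2639, 0.0000, -0.0600)
arm 2 at φ=120.0°: e+L cos θ2 = 0.2371;  O2 = (-0.1186, 0.2054, -0.0919)
φ3=240.0°: virtual centre (-0.1144, -0.1982, -0.0983), radius l
eliminate P² terms by subtracting sphere 1 from 2 and 3
linear system: -0.7650x+0.4107y = -0.0086−-0.0639z; -0.7567x+-0.3963y = -0.0112−-0.0766z
Cramer: x(z) = 0.0130-0.0925z;  y(z) = 0.0034-0.0167z
quadratic in z: (1.0088)z²+(0.1663)z+(-0.0630)=0, √Δ=0.5311 → z ∈ {-0.3456, 0.1808}; z = -0.3456 (taking z<0)
x = 0.0450, y = 0.0092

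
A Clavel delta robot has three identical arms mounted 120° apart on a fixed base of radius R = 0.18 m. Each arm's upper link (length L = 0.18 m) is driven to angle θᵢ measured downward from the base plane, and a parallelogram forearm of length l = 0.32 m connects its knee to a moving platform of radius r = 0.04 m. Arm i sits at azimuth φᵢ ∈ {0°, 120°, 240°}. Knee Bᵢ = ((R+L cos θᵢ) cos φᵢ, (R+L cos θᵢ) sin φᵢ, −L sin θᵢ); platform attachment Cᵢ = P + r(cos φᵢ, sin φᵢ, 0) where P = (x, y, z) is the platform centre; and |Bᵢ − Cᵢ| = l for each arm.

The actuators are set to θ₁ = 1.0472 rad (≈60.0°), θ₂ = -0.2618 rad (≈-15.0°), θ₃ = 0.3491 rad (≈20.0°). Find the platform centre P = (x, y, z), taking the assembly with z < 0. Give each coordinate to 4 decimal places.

arm 1 at φ=0.0°: (R−r)+L cos θ1 = 0.2300;  O1 = (0.2300, 0.0000, -0.1559)
φ2=120.0°: virtual centre (-0.1569, 0.2718, 0.0466), radius l
O3 = (0.3091·cos240.0°, 0.3091·sin240.0°, -0.0616) = (-0.1546, -0.2677, -0.0616)
|O₂|²−|O₁|² = 0.0235;  |O₃|²−|O₁|² = 0.0222
linear system: -0.7739x+0.5436y = 0.0235−0.4049z; -0.7691x+-0.5355y = 0.0222−0.1886z
Cramer: x(z) = -0.0296+0.3836z;  y(z) = 0.0011-0.1988z
quadratic in z: (1.1867)z²+(0.1122)z+(-0.0107)=0, √Δ=0.2519 → z ∈ {-0.1534, 0.0589}; z = -0.1534 (taking z<0)
x = -0.0884, y = 0.0316

(-0.0884, 0.0316, -0.1534)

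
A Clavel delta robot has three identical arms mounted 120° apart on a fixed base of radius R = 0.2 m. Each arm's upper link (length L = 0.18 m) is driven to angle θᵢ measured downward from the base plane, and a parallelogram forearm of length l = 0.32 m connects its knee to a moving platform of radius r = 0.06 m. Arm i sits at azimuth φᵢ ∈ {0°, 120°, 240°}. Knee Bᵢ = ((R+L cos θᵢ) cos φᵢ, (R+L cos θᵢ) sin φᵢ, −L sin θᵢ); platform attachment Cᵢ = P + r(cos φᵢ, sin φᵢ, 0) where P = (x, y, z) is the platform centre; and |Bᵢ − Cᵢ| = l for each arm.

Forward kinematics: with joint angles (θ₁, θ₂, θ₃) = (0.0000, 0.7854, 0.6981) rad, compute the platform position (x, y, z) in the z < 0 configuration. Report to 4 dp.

(0.0666, -0.0087, -0.1953)

arm 1 at φ=0.0°: ρ1 = 0.3200;  O1 = (0.3200, 0.0000, 0.0000)
O2 = (0.2673·cos120.0°, 0.2673·sin120.0°, -0.1273) = (-0.1336, 0.2315, -0.1273)
φ3=240.0°: virtual centre (-0.1389, -0.2407, -0.1157), radius l
|O₂|²−|O₁|² = -0.0148;  |O₃|²−|O₁|² = -0.0118
[-0.9073 0.4629 -0.2546]·P = -0.0148;  [-0.9179 -0.4813 -0.2314]·P = -0.0118
Cramer: x(z) = 0.0146-0.2665z;  y(z) = -0.0033+0.0275z
into |P−O₁|² = l²: 1.0718z² + 0.1626z + -0.0091 = 0;  Δ = 0.0655;  z = -0.1953 or 0.0435 → z<0 root = -0.1953
x = 0.0666, y = -0.0087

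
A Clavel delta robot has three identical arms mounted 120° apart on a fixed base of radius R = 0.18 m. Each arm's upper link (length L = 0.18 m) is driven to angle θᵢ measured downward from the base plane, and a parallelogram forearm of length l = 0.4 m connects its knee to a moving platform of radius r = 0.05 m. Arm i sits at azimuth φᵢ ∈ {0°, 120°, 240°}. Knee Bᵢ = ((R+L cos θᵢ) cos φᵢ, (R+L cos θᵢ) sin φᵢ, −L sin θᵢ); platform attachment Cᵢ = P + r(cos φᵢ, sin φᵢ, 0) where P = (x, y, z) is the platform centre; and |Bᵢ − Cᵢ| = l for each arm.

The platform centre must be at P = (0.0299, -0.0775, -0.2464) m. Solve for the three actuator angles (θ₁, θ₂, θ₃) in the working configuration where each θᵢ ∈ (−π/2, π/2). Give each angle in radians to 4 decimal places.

rotate P by −φ1: (0.0299, -0.0775, -0.2464)
  A cos θ + B sin θ = C:  0.1001·cos θ + -0.2464·sin θ = 0.1413
  √(A²+B²)=0.2660;  θ1 = -1.1849+1.0108 ≈ -0.1742
rotate P by −φ2: (-0.0821, 0.0129, -0.2464)
  A cos θ + B sin θ = C:  0.2121·cos θ + -0.2464·sin θ = 0.0604
  θ2 = atan2(B,A) + arccos(C/0.3251) = 0.5237
φ3=240.0° → target in arm frame (0.0522, 0.0646)
  A=0.0778, B=-0.2464, C=(l²−L²−A²−y'²−z²)/(2L)=0.1574
  θ3 = atan2(B,A) + arccos(C/0.2584) = -0.3488

θ₁ = -0.1742, θ₂ = 0.5237, θ₃ = -0.3488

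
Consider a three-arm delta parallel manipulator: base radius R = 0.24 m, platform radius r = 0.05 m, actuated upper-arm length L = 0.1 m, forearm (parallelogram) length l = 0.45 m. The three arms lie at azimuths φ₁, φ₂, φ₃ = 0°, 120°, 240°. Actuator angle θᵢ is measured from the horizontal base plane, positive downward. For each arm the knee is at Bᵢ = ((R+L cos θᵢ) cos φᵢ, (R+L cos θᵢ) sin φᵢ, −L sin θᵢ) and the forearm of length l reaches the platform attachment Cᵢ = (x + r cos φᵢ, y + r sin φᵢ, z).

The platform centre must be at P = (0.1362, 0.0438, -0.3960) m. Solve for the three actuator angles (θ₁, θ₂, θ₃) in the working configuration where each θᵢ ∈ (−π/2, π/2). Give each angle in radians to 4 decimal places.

rotate P by −φ1: (0.1362, 0.0438, -0.3960)
  e−x'=0.0538;  (l²−L²−(e−x')²−y'²−z²)/2L = 0.1544
  √(A²+B²)=0.3996;  θ1 = -1.4358+1.1742 ≈ -0.2615
rotate P by −φ2: (-0.0302, -0.1399, -0.3960)
  e−x'=0.2202;  (l²−L²−(e−x')²−y'²−z²)/2L = -0.1617
  θ2 = atan2(B,A) + arccos(C/0.4531) = 0.8725
arm 3 (φ=240.0°): x'=-0.1060, y'=0.0961
  A=0.2960, B=-0.3960, C=(l²−L²−A²−y'²−z²)/(2L)=-0.3059
  √(A²+B²)=0.4944;  θ3 = -0.9289+2.2379 ≈ 1.3090

θ₁ = -0.2615, θ₂ = 0.8725, θ₃ = 1.3090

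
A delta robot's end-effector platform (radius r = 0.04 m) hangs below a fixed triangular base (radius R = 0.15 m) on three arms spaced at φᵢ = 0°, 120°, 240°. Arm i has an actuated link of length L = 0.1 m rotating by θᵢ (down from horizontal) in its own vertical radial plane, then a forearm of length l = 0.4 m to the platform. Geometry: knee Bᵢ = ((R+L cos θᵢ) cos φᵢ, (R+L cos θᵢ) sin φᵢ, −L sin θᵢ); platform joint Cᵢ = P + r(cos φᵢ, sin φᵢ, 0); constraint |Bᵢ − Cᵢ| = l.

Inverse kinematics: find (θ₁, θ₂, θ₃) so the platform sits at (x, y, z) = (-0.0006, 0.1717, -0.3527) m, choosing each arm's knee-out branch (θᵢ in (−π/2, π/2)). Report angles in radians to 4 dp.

rotate P by −φ1: (-0.0006, 0.1717, -0.3527)
  e−x'=0.1106;  (l²−L²−(e−x')²−y'²−z²)/2L = -0.0806
  θ1 = atan2(B,A) + arccos(C/0.3696) = 0.5236
rotate P by −φ2: (0.1490, -0.0853, -0.3527)
  e−x'=-0.0390;  (l²−L²−(e−x')²−y'²−z²)/2L = 0.0840
  √(A²+B²)=0.3548;  θ2 = -1.6809+1.3318 ≈ -0.3491
rotate P by −φ3: (-0.1484, -0.0864, -0.3527)
  A=0.2584, B=-0.3527, C=(l²−L²−A²−y'²−z²)/(2L)=-0.2431
  γ=atan2(-0.3527,0.2584)=-0.9385;  ψ=arccos(-0.5561)=2.1604;  θ3=γ+ψ≈1.2219

θ₁ = 0.5236, θ₂ = -0.3491, θ₃ = 1.2219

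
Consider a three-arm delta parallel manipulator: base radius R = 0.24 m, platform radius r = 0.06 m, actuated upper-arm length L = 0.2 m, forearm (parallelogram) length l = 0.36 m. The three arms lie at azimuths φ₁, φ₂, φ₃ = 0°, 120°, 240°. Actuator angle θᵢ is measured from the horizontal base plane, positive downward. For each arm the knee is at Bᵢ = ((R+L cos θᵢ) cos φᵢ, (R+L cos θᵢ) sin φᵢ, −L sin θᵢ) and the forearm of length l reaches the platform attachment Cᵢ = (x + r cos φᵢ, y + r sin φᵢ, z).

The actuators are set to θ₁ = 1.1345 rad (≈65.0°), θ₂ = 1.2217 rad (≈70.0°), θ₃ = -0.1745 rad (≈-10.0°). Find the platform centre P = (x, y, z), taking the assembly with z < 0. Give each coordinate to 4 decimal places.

arm 1 at φ=0.0°: ρ1 = 0.2645;  S1 = (0.2645, 0.0000, -0.1813)
S2 = (0.2484·cos120.0°, 0.2484·sin120.0°, -0.1879) = (-0.1242, 0.2151, -0.1879)
φ3=240.0°: virtual centre (-0.1885, -0.3265, 0.0347), radius l
eliminate P² terms by subtracting sphere 1 from 2 and 3
linear system: -0.7774x+0.4303y = -0.0058−-0.0133z; -0.9060x+-0.6529y = 0.0405−0.4320z
Cramer: x(z) = -0.0152+0.1974z;  y(z) = -0.0409+0.3877z
quadratic in z: (1.1893)z²+(0.2204)z+(-0.0168)=0, √Δ=0.3587 → z ∈ {-0.2434, 0.0581}; z = -0.2434 (taking z<0)
x = -0.0632, y = -0.1353

(-0.0632, -0.1353, -0.2434)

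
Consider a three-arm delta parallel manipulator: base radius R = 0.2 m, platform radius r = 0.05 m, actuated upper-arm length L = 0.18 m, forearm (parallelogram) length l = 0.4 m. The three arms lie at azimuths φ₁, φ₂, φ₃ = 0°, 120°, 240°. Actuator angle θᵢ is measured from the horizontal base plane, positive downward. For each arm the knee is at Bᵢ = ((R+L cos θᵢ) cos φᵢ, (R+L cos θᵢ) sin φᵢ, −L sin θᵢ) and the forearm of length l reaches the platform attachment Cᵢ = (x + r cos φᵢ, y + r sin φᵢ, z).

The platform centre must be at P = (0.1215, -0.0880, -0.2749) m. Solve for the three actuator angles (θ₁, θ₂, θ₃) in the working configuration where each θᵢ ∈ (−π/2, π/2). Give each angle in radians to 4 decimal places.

θ₁ = -0.3489, θ₂ = 1.0473, θ₃ = 0.3491

φ1=0.0° → target in arm frame (0.1215, -0.0880)
  e−x'=0.0285;  (l²−L²−(e−x')²−y'²−z²)/2L = 0.1208
  √(A²+B²)=0.2764;  θ1 = -1.4675+1.1186 ≈ -0.3489
φ2=120.0° → target in arm frame (-0.1370, -0.0612)
  e−x'=0.2870;  (l²−L²−(e−x')²−y'²−z²)/2L = -0.0946
  θ2 = atan2(B,A) + arccos(C/0.3974) = 1.0473
arm 3 (φ=240.0°): x'=0.0155, y'=0.1492
  e−x'=0.1345;  (l²−L²−(e−x')²−y'²−z²)/2L = 0.0324
  θ3 = atan2(B,A) + arccos(C/0.3061) = 0.3491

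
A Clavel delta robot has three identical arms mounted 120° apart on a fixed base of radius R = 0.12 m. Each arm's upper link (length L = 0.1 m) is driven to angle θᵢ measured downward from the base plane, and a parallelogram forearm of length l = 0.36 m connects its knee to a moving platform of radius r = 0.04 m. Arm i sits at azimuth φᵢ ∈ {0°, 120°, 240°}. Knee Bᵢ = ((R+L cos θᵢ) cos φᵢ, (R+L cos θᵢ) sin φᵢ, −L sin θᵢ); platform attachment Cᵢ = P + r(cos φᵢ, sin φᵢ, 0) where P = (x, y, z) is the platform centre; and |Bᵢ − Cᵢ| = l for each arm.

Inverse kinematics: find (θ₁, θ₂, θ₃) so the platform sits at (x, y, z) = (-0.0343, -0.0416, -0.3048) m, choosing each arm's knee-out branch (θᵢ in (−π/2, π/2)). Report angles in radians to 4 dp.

arm 1 (φ=0.0°): x'=-0.0343, y'=-0.0416
  A=0.1143, B=-0.3048, C=(l²−L²−A²−y'²−z²)/(2L)=0.0595
  θ1 = atan2(B,A) + arccos(C/0.3255) = 0.1749
arm 2 (φ=120.0°): x'=-0.0189, y'=0.0505
  A cos θ + B sin θ = C:  0.0989·cos θ + -0.3048·sin θ = 0.0718
  θ2 = atan2(B,A) + arccos(C/0.3204) = 0.0875
φ3=240.0° → target in arm frame (0.0532, -0.0089)
  A cos θ + B sin θ = C:  0.0268·cos θ + -0.3048·sin θ = 0.1295
  θ3 = atan2(B,A) + arccos(C/0.3060) = -0.3492

θ₁ = 0.1749, θ₂ = 0.0875, θ₃ = -0.3492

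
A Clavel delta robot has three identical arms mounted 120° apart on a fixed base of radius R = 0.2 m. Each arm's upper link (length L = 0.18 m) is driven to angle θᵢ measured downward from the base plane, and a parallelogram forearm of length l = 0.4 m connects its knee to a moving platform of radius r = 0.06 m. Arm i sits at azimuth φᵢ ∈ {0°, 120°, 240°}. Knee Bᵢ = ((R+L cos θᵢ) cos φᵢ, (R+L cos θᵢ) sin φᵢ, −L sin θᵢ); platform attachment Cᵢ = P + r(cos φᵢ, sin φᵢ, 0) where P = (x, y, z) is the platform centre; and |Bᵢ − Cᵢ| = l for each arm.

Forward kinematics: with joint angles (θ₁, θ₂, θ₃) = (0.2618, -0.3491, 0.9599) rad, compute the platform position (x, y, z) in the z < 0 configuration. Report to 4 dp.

O1 = (0.3139·cos0.0°, 0.3139·sin0.0°, -0.0466) = (0.3139, 0.0000, -0.0466)
O2 = (0.3091·cos120.0°, 0.3091·sin120.0°, 0.0616) = (-0.1546, 0.2677, 0.0616)
arm 3 at φ=240.0°: ρ3 = 0.2432;  O3 = (-0.1216, -0.2107, -0.1474)
eliminate P² terms by subtracting sphere 1 from 2 and 3
linear system: -0.9369x+0.5355y = -0.0013−0.2163z; -0.8710x+-0.4213y = -0.0198−-0.2017z
det = 0.8611;  x = 0.0129+-0.0196z,  y = 0.0202+-0.4383z
quadratic in z: (1.1925)z²+(0.0873)z+(-0.0669)=0, √Δ=0.5715 → z ∈ {-0.2762, 0.2030}; z = -0.2762 (taking z<0)
x = 0.0184, y = 0.1412

(0.0184, 0.1412, -0.2762)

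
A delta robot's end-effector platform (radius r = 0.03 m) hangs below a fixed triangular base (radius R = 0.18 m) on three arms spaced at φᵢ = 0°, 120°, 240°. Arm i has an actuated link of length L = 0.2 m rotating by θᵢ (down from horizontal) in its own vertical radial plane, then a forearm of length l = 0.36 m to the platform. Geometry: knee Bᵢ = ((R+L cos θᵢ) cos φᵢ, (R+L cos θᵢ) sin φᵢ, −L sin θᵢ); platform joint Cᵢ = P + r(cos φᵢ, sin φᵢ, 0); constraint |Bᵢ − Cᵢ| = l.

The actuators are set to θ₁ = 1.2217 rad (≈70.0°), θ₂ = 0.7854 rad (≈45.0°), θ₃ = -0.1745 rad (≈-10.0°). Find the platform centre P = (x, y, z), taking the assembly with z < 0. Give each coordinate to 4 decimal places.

arm 1 at φ=0.0°: ρ1 = 0.2184;  O1 = (0.2184, 0.0000, -0.1879)
O2 = (0.2914·cos120.0°, 0.2914·sin120.0°, -0.1414) = (-0.1457, 0.2524, -0.1414)
φ3=240.0°: virtual centre (-0.1735, -0.3005, 0.0347), radius l
|O₂|²−|O₁|² = 0.0219;  |O₃|²−|O₁|² = 0.0386
plane₁₂: -0.7282x+0.5048y+0.0930z = 0.0219
Cramer: x(z) = -0.0392+0.3369z;  y(z) = -0.0131+0.3017z
into |P−O₁|² = l²: 1.2045z² + 0.1944z + -0.0278 = 0;  Δ = 0.1716;  z = -0.2527 or 0.0912 → z<0 root = -0.2527
x = -0.1243, y = -0.0893

(-0.1243, -0.0893, -0.2527)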